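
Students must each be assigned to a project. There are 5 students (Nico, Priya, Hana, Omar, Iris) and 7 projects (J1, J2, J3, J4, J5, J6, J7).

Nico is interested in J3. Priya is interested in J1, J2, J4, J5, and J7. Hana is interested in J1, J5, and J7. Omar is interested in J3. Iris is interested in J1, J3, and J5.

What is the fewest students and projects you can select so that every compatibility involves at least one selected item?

4

The 4 edges Nico–J3, Priya–J2, Hana–J7, Iris–J5 form a matching, so any vertex cover needs at least 4 vertices (one per matched edge).
Conversely {Priya, Hana, Iris, J3} meets every edge and has exactly 4 vertices, so 4 is optimal.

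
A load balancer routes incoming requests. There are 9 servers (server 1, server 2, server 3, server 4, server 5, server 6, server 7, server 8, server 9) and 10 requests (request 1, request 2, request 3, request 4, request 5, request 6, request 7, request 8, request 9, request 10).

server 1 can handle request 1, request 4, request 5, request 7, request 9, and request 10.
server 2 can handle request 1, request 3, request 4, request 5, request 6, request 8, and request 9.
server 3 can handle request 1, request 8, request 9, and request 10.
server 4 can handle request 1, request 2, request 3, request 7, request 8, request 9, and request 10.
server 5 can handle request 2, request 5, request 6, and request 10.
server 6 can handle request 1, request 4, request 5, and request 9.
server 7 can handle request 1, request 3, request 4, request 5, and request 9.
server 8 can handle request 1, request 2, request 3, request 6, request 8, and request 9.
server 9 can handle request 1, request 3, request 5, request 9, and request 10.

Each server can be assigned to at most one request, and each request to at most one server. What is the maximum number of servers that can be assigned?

9

For example, pair server 1-request 10, server 2-request 4, server 3-request 8, server 4-request 7, server 5-request 2, server 6-request 1, server 7-request 5, server 8-request 6, server 9-request 9.
All 9 servers are matched, so no larger matching exists.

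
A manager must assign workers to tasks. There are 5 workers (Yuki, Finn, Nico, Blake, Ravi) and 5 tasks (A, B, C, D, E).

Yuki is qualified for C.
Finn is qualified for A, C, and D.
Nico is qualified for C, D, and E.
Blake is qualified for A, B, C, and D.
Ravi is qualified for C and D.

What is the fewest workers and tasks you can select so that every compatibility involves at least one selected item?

5

{Yuki, Finn, Nico, Blake, Ravi} is a vertex cover of size 5: every edge has an endpoint in this set.
No smaller cover exists because Yuki–C, Finn–A, Nico–E, Blake–B, Ravi–D is a matching of size 5, and a cover must include an endpoint of each of these disjoint edges (König's theorem).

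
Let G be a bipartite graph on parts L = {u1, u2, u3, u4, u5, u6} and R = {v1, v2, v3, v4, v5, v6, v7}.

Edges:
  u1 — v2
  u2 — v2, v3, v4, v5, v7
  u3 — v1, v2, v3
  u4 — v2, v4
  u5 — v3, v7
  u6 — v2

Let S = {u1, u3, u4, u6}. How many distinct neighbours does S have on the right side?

The union of neighbours of {u1, u3, u4, u6} is {v1, v2, v3, v4}, which has 4 elements.
Since |N(S)| = 4 ≥ |S| = 4, Hall's condition holds for this subset.

4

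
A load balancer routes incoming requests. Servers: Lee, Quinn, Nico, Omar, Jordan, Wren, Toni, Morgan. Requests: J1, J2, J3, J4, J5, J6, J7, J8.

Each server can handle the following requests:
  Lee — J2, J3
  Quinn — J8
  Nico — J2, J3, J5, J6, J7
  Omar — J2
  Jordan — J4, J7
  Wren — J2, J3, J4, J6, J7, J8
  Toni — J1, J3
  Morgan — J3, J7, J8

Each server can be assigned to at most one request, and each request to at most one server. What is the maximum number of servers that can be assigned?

One maximum matching: Lee–J3, Quinn–J8, Nico–J5, Omar–J2, Jordan–J4, Wren–J6, Toni–J1, Morgan–J7.
All 8 servers are matched, so no larger matching exists.

8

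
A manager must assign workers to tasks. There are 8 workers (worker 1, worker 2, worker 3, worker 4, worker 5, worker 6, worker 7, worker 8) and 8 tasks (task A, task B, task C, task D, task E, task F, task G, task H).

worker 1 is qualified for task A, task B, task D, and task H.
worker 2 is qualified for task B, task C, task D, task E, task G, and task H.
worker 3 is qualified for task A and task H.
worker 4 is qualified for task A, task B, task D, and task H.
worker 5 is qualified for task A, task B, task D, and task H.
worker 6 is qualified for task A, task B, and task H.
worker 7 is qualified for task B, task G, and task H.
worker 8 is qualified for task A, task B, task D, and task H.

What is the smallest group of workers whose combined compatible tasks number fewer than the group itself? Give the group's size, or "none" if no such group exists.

Take S = {worker 1, worker 3, worker 4, worker 5, worker 6}. Its neighbourhood is {task A, task B, task D, task H}, so |N(S)| = 4 < |S| = 5.
Every subset of size less than 5 has at least as many neighbours as members, so 5 is the minimum.

5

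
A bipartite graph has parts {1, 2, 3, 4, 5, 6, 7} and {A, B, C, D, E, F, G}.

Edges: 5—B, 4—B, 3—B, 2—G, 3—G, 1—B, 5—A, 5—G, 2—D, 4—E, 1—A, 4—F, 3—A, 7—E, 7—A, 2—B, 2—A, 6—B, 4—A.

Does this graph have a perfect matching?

The set {1, 3, 5, 6} has only 3 neighbours ({A, B, G}), so by Hall's theorem at most 6 of the 7 left vertices can be matched.
Hence no matching covers every left vertex.

No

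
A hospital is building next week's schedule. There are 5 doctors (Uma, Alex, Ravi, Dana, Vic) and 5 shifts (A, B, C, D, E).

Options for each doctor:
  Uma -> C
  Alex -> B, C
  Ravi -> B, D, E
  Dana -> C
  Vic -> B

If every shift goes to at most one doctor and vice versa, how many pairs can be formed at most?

3

For example, pair Uma–C, Alex–B, Ravi–E.
The set {Uma, Alex, Dana, Vic} has only 2 neighbours ({B, C}), so by Hall's theorem at most 3 of the 5 doctors can be matched.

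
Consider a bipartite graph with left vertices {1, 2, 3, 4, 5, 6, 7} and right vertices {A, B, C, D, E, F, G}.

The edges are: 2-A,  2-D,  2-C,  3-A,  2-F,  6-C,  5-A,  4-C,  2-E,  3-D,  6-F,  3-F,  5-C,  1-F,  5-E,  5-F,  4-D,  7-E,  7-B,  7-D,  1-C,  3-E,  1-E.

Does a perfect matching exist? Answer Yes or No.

The set {1, 2, 3, 4, 5, 6} has only 5 neighbours ({A, C, D, E, F}), so by Hall's theorem at most 6 of the 7 left vertices can be matched.
Hence no matching covers every left vertex.

No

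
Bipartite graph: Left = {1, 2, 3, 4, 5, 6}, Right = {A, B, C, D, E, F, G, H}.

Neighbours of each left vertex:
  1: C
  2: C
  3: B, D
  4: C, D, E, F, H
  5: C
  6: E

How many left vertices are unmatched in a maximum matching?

2

One maximum matching: 1–C, 3–B, 4–H, 6–E.
The set {1, 2, 5} has only 1 neighbour ({C}), so by Hall's theorem at most 4 of the 6 left vertices can be matched.
That matches 4 of the 6, leaving 2 unmatched; no matching can do better.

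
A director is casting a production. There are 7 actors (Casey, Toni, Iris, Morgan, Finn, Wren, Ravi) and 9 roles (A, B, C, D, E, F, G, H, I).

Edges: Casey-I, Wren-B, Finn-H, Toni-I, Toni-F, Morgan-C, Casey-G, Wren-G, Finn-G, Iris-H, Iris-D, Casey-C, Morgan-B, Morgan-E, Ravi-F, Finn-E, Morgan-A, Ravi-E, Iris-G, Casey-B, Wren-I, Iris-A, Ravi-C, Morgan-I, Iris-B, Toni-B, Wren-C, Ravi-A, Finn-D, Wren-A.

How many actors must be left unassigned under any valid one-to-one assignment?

For example, pair Casey→C, Toni→F, Iris→G, Morgan→A, Finn→D, Wren→B, Ravi→E.
All 7 actors are matched, so no larger matching exists.
That matches 7 of the 7, leaving 0 unmatched; no matching can do better.

0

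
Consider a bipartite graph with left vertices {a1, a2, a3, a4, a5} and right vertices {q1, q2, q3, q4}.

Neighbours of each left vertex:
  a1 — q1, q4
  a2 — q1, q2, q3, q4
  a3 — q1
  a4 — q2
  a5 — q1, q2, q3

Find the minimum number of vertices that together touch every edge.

The 4 edges a1–q4, a2–q3, a3–q1, a4–q2 form a matching, so any vertex cover needs at least 4 vertices (one per matched edge).
Conversely {q1, q2, q3, q4} meets every edge and has exactly 4 vertices, so 4 is optimal.

4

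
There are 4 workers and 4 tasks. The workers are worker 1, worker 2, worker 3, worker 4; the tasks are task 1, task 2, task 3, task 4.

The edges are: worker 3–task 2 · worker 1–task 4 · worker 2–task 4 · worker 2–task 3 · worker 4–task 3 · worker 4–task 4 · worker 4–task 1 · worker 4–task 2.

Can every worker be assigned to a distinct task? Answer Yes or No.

For example, pair worker 1-task 4, worker 2-task 3, worker 3-task 2, worker 4-task 1.
All 4 workers are covered.

Yes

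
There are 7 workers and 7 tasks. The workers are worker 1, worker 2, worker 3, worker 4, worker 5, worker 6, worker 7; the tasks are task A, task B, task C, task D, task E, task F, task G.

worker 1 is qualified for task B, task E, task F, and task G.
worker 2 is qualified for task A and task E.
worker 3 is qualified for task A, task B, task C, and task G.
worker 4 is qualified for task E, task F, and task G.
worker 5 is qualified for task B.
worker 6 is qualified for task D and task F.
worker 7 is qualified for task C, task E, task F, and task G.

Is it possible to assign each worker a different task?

Yes

One maximum matching: worker 1→task G, worker 2→task A, worker 3→task C, worker 4→task F, worker 5→task B, worker 6→task D, worker 7→task E.
All 7 workers are covered.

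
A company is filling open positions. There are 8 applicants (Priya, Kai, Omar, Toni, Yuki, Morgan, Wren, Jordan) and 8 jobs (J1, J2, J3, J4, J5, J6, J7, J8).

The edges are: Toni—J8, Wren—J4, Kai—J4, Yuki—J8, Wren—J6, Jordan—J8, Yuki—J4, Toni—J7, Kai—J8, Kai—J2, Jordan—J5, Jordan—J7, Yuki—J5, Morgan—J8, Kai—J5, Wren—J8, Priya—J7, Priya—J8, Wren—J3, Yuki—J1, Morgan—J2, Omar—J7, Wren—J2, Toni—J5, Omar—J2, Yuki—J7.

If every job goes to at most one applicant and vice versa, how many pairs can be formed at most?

For example, pair Priya–J7, Kai–J4, Omar–J2, Toni–J5, Yuki–J1, Morgan–J8, Wren–J6.
The set {Priya, Omar, Toni, Morgan, Jordan} has only 4 neighbours ({J2, J5, J7, J8}), so by Hall's theorem at most 7 of the 8 applicants can be matched.

7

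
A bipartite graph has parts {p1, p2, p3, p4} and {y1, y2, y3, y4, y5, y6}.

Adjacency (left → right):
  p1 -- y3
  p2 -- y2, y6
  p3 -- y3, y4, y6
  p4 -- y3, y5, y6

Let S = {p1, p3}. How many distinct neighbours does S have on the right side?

3

The union of neighbours of {p1, p3} is {y3, y4, y6}, which has 3 elements.
Since |N(S)| = 3 ≥ |S| = 2, Hall's condition holds for this subset.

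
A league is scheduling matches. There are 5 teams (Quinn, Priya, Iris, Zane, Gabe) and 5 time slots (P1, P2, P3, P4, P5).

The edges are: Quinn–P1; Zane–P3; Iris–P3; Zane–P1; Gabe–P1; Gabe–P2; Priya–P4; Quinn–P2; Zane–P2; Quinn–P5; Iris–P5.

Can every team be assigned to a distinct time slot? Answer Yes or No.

One maximum matching: Quinn–P2, Priya–P4, Iris–P5, Zane–P3, Gabe–P1.
All 5 teams are covered.

Yes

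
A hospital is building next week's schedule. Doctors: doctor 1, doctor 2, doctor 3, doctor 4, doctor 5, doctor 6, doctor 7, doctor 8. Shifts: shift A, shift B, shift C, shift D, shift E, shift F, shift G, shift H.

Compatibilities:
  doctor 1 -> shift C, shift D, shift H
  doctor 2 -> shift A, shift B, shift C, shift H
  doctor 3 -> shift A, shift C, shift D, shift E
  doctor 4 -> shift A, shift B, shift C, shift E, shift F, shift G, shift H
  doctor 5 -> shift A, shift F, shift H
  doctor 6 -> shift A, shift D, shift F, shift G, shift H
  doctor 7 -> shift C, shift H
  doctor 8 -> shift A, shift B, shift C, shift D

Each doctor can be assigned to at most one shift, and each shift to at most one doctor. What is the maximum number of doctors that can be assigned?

8

One maximum matching: doctor 1→shift D, doctor 2→shift H, doctor 3→shift E, doctor 4→shift B, doctor 5→shift F, doctor 6→shift G, doctor 7→shift C, doctor 8→shift A.
This saturates every doctor, so 8 is the maximum.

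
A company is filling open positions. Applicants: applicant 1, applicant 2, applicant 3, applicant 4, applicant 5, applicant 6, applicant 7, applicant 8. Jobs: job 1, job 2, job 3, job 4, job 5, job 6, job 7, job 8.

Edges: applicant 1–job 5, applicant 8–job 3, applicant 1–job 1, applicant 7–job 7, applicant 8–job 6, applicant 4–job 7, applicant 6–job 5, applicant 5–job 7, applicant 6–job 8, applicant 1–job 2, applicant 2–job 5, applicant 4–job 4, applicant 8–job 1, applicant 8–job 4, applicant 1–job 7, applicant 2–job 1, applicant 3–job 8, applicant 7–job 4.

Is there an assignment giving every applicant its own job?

No

The set {applicant 4, applicant 5, applicant 7} has only 2 neighbours ({job 4, job 7}), so by Hall's theorem at most 7 of the 8 applicants can be matched.
Hence no matching covers every applicant.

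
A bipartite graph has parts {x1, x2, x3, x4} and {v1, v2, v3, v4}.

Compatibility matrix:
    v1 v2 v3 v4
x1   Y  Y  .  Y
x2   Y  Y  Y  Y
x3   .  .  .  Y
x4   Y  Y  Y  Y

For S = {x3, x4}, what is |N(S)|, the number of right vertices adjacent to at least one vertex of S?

4

The union of neighbours of {x3, x4} is {v1, v2, v3, v4}, which has 4 elements.
Since |N(S)| = 4 ≥ |S| = 2, Hall's condition holds for this subset.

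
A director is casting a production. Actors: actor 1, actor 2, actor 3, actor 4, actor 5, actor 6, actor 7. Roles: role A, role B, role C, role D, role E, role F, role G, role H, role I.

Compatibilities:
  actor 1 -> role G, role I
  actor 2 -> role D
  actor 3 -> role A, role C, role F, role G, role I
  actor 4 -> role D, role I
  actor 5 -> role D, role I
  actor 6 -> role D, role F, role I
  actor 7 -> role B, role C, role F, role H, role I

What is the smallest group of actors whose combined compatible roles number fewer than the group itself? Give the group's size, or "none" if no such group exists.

Take S = {actor 2, actor 4, actor 5}. Its neighbourhood is {role D, role I}, so |N(S)| = 2 < |S| = 3.
Every subset of size less than 3 has at least as many neighbours as members, so 3 is the minimum.

3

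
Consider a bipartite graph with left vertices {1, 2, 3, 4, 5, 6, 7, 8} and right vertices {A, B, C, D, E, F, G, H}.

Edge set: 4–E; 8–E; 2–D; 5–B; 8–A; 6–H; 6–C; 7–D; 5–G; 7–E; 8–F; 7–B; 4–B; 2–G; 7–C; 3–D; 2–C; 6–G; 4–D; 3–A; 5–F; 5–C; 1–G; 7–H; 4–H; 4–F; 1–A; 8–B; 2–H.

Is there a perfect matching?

Yes

One maximum matching: 1–A, 2–G, 3–D, 4–H, 5–F, 6–C, 7–E, 8–B.
Every left vertex is matched, so this is a perfect matching.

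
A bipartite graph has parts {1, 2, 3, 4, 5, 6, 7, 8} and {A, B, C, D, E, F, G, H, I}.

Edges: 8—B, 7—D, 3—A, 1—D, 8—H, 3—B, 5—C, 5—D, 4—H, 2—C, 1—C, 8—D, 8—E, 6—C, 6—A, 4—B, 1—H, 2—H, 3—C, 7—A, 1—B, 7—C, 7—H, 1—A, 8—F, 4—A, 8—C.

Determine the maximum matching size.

6

A valid assignment of size 6: 1–D, 2–H, 3–B, 4–A, 5–C, 8–E.
The set {1, 2, 3, 4, 5, 6, 7} has only 5 neighbours ({A, B, C, D, H}), so by Hall's theorem at most 6 of the 8 left vertices can be matched.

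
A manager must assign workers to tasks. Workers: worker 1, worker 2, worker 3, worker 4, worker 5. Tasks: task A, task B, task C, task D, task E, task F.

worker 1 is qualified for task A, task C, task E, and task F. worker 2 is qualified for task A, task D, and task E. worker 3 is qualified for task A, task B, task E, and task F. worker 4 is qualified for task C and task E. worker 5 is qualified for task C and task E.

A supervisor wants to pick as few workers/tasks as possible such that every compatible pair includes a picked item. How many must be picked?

The 5 edges worker 1–task F, worker 2–task D, worker 3–task A, worker 4–task C, worker 5–task E form a matching, so any vertex cover needs at least 5 vertices (one per matched edge).
Conversely {worker 1, worker 2, worker 3, worker 4, worker 5} meets every edge and has exactly 5 vertices, so 5 is optimal.

5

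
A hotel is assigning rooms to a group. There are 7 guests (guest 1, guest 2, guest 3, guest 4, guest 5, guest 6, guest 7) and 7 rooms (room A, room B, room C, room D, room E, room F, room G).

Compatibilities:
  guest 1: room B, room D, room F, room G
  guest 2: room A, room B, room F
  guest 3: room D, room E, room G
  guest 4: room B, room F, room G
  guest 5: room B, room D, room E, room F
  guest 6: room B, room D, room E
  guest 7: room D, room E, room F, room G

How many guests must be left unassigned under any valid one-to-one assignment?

A valid assignment of size 6: guest 1-room F, guest 2-room A, guest 3-room G, guest 4-room B, guest 5-room D, guest 6-room E.
The set {guest 1, guest 3, guest 4, guest 5, guest 6, guest 7} has only 5 neighbours ({room B, room D, room E, room F, room G}), so by Hall's theorem at most 6 of the 7 guests can be matched.
That matches 6 of the 7, leaving 1 unmatched; no matching can do better.

1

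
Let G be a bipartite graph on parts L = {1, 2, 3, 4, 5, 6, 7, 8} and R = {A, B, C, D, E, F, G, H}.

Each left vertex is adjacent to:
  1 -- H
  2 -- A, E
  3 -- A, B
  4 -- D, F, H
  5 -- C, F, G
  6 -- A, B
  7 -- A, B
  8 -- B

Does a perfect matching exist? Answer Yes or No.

No

The set {3, 6, 7, 8} has only 2 neighbours ({A, B}), so by Hall's theorem at most 6 of the 8 left vertices can be matched.
Hence no matching covers every left vertex.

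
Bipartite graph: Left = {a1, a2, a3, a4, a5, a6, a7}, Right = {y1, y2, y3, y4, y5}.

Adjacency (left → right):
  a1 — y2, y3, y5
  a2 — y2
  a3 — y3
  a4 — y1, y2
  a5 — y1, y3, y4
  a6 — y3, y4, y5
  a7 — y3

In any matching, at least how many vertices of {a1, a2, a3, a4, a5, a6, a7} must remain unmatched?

One maximum matching: a1-y5, a2-y2, a3-y3, a4-y1, a5-y4.
The set {a1, a2, a3, a4, a5, a6, a7} has only 5 neighbours ({y1, y2, y3, y4, y5}), so by Hall's theorem at most 5 of the 7 left vertices can be matched.
That matches 5 of the 7, leaving 2 unmatched; no matching can do better.

2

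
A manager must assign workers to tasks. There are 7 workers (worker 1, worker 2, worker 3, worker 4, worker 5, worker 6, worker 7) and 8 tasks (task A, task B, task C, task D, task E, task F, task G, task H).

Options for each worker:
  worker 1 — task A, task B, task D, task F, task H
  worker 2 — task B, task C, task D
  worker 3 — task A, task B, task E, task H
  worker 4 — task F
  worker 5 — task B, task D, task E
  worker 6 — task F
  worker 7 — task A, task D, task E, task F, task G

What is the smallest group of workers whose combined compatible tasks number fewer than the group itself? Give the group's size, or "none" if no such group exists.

2

Take S = {worker 4, worker 6}. Its neighbourhood is {task F}, so |N(S)| = 1 < |S| = 2.
No single vertex violates Hall's condition since each has at least one neighbour, so 2 is the minimum.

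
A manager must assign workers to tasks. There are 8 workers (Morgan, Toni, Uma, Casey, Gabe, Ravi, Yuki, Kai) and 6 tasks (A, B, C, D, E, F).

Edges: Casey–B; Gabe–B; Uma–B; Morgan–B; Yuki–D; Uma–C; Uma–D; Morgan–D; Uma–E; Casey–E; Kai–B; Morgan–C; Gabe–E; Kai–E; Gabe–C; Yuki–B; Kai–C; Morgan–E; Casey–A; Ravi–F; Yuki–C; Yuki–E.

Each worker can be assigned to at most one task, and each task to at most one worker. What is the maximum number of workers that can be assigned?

One maximum matching: Morgan–D, Uma–C, Casey–A, Gabe–E, Ravi–F, Yuki–B.
The set {Morgan, Toni, Uma, Gabe, Yuki, Kai} has only 4 neighbours ({B, C, D, E}), so by Hall's theorem at most 6 of the 8 workers can be matched.

6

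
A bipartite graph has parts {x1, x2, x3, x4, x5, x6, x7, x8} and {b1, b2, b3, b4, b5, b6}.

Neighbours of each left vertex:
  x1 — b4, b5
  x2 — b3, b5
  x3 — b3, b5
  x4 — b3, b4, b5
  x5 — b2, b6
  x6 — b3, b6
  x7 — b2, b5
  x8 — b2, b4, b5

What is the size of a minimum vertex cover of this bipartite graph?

5

The 5 edges x1–b4, x2–b5, x3–b3, x5–b2, x6–b6 form a matching, so any vertex cover needs at least 5 vertices (one per matched edge).
Conversely {b2, b3, b4, b5, b6} meets every edge and has exactly 5 vertices, so 5 is optimal.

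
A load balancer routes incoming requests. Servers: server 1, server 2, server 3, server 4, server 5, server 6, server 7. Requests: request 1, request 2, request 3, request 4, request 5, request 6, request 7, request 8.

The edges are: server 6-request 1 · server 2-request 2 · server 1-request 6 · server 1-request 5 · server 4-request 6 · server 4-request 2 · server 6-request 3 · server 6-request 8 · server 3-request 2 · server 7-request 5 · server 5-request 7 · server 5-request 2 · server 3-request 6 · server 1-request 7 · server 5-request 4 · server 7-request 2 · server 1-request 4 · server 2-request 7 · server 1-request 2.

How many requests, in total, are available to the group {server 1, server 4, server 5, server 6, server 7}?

8

The union of neighbours of {server 1, server 4, server 5, server 6, server 7} is {request 1, request 2, request 3, request 4, request 5, request 6, request 7, request 8}, which has 8 elements.
Since |N(S)| = 8 ≥ |S| = 5, Hall's condition holds for this subset.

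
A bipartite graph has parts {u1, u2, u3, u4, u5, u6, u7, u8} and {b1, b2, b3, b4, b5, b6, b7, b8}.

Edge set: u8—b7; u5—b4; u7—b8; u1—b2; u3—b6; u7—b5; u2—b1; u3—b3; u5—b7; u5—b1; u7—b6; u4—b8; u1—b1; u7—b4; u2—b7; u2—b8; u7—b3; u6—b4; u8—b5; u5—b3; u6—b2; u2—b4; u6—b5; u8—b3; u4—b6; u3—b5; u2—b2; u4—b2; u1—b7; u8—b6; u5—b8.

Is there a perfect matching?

For example, pair u1→b2, u2→b1, u3→b6, u4→b8, u5→b7, u6→b4, u7→b5, u8→b3.
Every left vertex is matched, so this is a perfect matching.

Yes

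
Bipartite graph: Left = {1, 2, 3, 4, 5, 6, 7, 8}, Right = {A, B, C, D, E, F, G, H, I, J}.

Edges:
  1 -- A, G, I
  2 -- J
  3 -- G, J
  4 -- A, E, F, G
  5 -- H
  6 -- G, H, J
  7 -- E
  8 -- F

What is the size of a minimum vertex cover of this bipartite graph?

7

The 7 edges 1–I, 2–J, 3–G, 4–A, 5–H, 7–E, 8–F form a matching, so any vertex cover needs at least 7 vertices (one per matched edge).
Conversely {1, 4, 7, 8, G, H, J} meets every edge and has exactly 7 vertices, so 7 is optimal.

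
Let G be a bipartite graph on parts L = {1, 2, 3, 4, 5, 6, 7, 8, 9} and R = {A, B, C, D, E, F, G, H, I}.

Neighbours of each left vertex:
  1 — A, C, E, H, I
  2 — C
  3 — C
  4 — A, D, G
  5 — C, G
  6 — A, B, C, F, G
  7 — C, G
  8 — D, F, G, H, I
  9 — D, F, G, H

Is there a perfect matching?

The set {2, 3, 5, 7} has only 2 neighbours ({C, G}), so by Hall's theorem at most 7 of the 9 left vertices can be matched.
Hence no matching covers every left vertex.

No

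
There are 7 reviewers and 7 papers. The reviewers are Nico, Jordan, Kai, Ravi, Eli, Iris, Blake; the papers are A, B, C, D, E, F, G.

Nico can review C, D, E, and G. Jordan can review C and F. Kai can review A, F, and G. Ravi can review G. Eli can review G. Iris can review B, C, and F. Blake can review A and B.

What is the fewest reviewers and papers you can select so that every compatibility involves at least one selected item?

The 6 edges Nico–E, Jordan–C, Kai–A, Ravi–G, Iris–F, Blake–B form a matching, so any vertex cover needs at least 6 vertices (one per matched edge).
Conversely {Nico, Jordan, Kai, Iris, Blake, G} meets every edge and has exactly 6 vertices, so 6 is optimal.

6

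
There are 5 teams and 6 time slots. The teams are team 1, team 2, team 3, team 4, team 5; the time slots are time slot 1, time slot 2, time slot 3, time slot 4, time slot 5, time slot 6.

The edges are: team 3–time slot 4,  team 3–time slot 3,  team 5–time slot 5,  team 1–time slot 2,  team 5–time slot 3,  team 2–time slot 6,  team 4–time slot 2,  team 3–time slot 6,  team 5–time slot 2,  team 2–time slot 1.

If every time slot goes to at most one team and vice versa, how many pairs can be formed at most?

A valid assignment of size 4: team 1-time slot 2, team 2-time slot 6, team 3-time slot 4, team 5-time slot 3.
The set {team 1, team 4} has only 1 neighbour ({time slot 2}), so by Hall's theorem at most 4 of the 5 teams can be matched.

4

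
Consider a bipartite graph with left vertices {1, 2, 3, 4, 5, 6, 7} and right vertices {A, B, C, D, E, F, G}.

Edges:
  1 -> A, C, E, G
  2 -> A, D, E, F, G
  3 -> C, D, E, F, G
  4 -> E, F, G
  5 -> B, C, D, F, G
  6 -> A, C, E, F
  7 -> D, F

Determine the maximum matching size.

For example, pair 1-G, 2-A, 3-D, 4-E, 5-B, 6-C, 7-F.
This saturates every left vertex, so 7 is the maximum.

7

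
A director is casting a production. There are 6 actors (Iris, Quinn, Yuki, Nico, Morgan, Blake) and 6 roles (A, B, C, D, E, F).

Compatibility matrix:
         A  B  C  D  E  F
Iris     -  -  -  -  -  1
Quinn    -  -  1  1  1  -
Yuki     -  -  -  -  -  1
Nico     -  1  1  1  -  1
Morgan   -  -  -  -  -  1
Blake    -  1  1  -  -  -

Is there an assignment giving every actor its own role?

No

The set {Iris, Yuki, Morgan} has only 1 neighbour ({F}), so by Hall's theorem at most 4 of the 6 actors can be matched.
Hence no matching covers every actor.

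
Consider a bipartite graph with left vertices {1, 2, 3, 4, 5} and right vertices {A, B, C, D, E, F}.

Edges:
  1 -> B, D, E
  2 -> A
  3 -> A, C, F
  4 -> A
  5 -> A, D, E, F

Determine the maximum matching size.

For example, pair 1→B, 2→A, 3→F, 5→E.
The set {2, 4} has only 1 neighbour ({A}), so by Hall's theorem at most 4 of the 5 left vertices can be matched.

4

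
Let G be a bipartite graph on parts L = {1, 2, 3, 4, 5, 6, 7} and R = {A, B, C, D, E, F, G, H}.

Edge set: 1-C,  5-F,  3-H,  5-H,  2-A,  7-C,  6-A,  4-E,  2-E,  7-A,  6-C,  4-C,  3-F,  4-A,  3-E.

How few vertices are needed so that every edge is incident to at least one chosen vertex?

A maximum matching has 5 edges (e.g. 1–C, 2–A, 3–H, 4–E, 5–F).
By König's theorem the minimum vertex cover has the same size. One such cover is {3, 5, A, C, E}.

5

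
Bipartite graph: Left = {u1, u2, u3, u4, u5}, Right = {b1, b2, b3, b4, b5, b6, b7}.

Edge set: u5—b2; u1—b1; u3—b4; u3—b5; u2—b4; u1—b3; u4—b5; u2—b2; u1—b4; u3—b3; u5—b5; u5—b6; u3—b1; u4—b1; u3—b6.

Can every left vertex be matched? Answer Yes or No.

Yes

One maximum matching: u1→b3, u2→b4, u3→b6, u4→b1, u5→b5.
All 5 left vertices are covered.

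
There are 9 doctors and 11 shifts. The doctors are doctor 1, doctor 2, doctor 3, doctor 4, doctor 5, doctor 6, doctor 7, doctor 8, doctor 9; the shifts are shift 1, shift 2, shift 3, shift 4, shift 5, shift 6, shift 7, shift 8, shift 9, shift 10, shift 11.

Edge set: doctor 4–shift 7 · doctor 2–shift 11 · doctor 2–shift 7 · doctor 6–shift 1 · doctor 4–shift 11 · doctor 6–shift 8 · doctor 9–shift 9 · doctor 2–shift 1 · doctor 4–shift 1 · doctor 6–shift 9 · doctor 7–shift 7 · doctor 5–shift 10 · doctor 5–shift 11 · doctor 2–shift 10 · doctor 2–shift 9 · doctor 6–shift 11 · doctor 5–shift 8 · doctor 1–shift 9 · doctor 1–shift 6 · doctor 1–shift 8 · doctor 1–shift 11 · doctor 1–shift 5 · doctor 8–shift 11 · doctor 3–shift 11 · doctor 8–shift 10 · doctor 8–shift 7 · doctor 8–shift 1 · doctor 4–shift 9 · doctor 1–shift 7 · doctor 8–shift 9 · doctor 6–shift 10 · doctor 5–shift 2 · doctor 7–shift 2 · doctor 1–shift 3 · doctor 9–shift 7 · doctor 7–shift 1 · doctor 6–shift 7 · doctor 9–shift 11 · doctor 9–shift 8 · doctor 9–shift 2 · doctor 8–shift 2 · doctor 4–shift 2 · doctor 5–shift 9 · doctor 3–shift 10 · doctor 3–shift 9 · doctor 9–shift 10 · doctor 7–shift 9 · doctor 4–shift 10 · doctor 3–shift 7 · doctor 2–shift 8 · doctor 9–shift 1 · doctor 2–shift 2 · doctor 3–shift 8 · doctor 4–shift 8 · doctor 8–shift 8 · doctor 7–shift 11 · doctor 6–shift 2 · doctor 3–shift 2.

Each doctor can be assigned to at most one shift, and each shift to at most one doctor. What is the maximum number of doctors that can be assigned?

8

A valid assignment of size 8: doctor 1→shift 5, doctor 2→shift 8, doctor 3→shift 9, doctor 4→shift 1, doctor 5→shift 10, doctor 6→shift 2, doctor 7→shift 11, doctor 8→shift 7.
The set {doctor 2, doctor 3, doctor 4, doctor 5, doctor 6, doctor 7, doctor 8, doctor 9} has only 7 neighbours ({shift 1, shift 10, shift 11, shift 2, shift 7, shift 8, shift 9}), so by Hall's theorem at most 8 of the 9 doctors can be matched.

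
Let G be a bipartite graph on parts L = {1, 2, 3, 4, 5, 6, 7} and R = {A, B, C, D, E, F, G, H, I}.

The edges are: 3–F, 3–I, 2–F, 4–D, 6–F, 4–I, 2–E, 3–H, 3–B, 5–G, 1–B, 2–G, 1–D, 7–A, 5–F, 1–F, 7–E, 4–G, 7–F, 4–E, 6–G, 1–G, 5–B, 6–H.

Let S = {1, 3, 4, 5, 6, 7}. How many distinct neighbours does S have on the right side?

8

The union of neighbours of {1, 3, 4, 5, 6, 7} is {A, B, D, E, F, G, H, I}, which has 8 elements.
Since |N(S)| = 8 ≥ |S| = 6, Hall's condition holds for this subset.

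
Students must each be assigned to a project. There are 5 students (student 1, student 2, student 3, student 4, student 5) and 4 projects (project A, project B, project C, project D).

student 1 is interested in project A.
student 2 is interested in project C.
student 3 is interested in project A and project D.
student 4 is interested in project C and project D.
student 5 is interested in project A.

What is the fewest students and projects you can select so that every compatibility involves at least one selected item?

{project A, project C, project D} is a vertex cover of size 3: every edge has an endpoint in this set.
No smaller cover exists because student 1–project A, student 2–project C, student 3–project D is a matching of size 3, and a cover must include an endpoint of each of these disjoint edges (König's theorem).

3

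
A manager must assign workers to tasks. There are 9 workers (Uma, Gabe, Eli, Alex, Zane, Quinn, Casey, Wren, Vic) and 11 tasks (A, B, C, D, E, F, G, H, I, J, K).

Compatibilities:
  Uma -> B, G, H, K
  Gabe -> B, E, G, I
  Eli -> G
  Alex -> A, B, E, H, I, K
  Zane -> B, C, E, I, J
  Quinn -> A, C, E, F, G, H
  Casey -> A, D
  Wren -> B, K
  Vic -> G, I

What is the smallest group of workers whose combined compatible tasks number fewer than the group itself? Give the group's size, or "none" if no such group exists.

none

A matching saturating every worker exists, for instance Uma→H, Gabe→E, Eli→G, Alex→K, Zane→J, Quinn→A, Casey→D, Wren→B, Vic→I.
By Hall's marriage theorem, this means |N(S)| ≥ |S| for every subset S, so no violating subset exists.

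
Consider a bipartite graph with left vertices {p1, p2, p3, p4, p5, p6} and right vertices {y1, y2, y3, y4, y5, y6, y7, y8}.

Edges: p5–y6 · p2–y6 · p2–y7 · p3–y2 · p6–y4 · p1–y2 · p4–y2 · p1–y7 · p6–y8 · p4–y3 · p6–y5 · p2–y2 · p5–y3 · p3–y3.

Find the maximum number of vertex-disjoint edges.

5

One maximum matching: p1→y7, p2→y6, p3→y2, p4→y3, p6→y8.
The set {p1, p2, p3, p4, p5} has only 4 neighbours ({y2, y3, y6, y7}), so by Hall's theorem at most 5 of the 6 left vertices can be matched.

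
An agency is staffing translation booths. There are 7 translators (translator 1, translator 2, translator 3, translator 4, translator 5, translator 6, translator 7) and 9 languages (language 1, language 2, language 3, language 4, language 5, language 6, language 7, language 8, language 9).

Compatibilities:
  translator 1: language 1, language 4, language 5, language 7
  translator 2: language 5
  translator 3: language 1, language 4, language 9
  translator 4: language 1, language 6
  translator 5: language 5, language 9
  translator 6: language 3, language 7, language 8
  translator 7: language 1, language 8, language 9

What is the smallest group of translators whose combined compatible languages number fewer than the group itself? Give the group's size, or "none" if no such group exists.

none

A matching saturating every translator exists, for instance translator 1→language 4, translator 2→language 5, translator 3→language 1, translator 4→language 6, translator 5→language 9, translator 6→language 7, translator 7→language 8.
By Hall's marriage theorem, this means |N(S)| ≥ |S| for every subset S, so no violating subset exists.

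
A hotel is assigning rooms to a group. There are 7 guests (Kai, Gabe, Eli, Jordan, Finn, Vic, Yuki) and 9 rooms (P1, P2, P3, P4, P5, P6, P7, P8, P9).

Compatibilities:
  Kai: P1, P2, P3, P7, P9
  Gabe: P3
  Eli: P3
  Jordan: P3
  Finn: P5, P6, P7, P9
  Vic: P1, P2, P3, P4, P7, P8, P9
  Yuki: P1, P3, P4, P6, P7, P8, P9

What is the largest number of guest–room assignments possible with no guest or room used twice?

5

A valid assignment of size 5: Kai-P7, Gabe-P3, Finn-P9, Vic-P2, Yuki-P1.
The set {Gabe, Eli, Jordan} has only 1 neighbour ({P3}), so by Hall's theorem at most 5 of the 7 guests can be matched.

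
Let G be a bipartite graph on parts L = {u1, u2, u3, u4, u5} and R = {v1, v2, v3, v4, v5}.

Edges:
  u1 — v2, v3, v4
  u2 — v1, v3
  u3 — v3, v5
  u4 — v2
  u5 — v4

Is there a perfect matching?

Yes

A valid assignment of size 5: u1→v3, u2→v1, u3→v5, u4→v2, u5→v4.
Every left vertex is matched, so this is a perfect matching.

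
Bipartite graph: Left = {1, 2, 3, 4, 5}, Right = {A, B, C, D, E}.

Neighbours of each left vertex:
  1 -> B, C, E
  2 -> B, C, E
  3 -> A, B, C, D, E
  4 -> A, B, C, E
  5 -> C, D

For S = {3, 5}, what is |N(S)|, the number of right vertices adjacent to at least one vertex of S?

The union of neighbours of {3, 5} is {A, B, C, D, E}, which has 5 elements.
Since |N(S)| = 5 ≥ |S| = 2, Hall's condition holds for this subset.

5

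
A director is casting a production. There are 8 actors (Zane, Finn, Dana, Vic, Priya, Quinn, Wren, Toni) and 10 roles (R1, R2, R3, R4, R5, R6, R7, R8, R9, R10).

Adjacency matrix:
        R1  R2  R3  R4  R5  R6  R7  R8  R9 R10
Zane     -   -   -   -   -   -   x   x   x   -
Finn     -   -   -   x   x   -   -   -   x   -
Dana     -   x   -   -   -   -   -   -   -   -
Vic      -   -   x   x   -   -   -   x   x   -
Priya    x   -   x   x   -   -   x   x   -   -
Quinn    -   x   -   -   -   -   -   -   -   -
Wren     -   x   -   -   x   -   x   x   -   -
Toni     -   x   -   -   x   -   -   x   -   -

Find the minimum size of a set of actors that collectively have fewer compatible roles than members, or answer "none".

2

Take S = {Dana, Quinn}. Its neighbourhood is {R2}, so |N(S)| = 1 < |S| = 2.
No single vertex violates Hall's condition since each has at least one neighbour, so 2 is the minimum.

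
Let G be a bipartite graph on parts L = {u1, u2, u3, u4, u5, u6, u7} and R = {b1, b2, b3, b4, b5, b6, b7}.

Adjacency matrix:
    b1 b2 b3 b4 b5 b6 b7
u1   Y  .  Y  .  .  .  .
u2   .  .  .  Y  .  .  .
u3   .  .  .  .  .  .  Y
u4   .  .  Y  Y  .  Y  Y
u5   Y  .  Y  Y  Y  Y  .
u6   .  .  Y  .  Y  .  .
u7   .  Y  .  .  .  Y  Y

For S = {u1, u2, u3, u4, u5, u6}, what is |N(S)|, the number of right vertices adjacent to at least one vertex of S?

The union of neighbours of {u1, u2, u3, u4, u5, u6} is {b1, b3, b4, b5, b6, b7}, which has 6 elements.
Since |N(S)| = 6 ≥ |S| = 6, Hall's condition holds for this subset.

6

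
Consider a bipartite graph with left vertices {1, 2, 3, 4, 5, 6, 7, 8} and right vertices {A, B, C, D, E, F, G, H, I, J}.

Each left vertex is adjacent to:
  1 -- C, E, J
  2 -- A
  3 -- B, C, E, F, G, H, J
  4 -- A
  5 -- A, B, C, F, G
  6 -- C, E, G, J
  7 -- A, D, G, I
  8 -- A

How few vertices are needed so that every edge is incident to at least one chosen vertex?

6

{1, 3, 5, 6, 7, A} is a vertex cover of size 6: every edge has an endpoint in this set.
No smaller cover exists because 1–J, 2–A, 3–G, 5–B, 6–E, 7–I is a matching of size 6, and a cover must include an endpoint of each of these disjoint edges (König's theorem).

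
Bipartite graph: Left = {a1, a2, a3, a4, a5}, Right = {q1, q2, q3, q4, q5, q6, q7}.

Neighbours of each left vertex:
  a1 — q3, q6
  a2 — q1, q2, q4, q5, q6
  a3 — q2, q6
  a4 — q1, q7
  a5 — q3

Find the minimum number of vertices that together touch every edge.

A maximum matching has 5 edges (e.g. a1–q6, a2–q4, a3–q2, a4–q7, a5–q3).
By König's theorem the minimum vertex cover has the same size. One such cover is {a1, a2, a3, a4, a5}.

5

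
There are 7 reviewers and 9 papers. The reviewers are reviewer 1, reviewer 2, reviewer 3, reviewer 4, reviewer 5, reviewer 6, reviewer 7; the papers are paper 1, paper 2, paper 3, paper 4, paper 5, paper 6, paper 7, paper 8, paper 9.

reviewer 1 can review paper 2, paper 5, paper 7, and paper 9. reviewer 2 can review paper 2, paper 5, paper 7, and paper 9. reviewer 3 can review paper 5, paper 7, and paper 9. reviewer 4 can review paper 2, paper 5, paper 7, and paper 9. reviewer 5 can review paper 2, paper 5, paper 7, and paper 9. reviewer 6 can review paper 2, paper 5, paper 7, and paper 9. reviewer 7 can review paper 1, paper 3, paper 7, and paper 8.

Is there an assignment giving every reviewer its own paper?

No

The set {reviewer 1, reviewer 2, reviewer 3, reviewer 4, reviewer 5, reviewer 6} has only 4 neighbours ({paper 2, paper 5, paper 7, paper 9}), so by Hall's theorem at most 5 of the 7 reviewers can be matched.
Hence no matching covers every reviewer.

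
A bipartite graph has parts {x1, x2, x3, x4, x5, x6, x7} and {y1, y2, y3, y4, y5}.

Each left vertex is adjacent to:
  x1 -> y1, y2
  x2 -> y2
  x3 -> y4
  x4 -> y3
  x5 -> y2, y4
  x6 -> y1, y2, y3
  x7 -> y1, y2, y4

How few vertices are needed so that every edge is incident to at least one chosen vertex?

The 4 edges x1–y1, x2–y2, x3–y4, x4–y3 form a matching, so any vertex cover needs at least 4 vertices (one per matched edge).
Conversely {y1, y2, y3, y4} meets every edge and has exactly 4 vertices, so 4 is optimal.

4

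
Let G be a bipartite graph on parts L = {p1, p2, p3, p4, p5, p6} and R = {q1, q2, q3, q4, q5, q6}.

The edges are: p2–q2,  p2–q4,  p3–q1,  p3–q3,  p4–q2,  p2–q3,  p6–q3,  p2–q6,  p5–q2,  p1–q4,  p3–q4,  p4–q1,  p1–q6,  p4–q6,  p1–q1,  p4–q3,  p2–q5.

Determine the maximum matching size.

A valid assignment of size 6: p1-q1, p2-q5, p3-q4, p4-q6, p5-q2, p6-q3.
All 6 left vertices are matched, so no larger matching exists.

6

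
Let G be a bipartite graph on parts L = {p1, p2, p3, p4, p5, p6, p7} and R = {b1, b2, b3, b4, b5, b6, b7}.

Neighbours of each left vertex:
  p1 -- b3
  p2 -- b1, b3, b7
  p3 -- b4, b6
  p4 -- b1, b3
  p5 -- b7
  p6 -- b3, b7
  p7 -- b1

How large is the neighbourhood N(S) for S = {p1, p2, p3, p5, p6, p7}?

5

The union of neighbours of {p1, p2, p3, p5, p6, p7} is {b1, b3, b4, b6, b7}, which has 5 elements.
Since |N(S)| = 5 < |S| = 6, Hall's condition fails for this subset.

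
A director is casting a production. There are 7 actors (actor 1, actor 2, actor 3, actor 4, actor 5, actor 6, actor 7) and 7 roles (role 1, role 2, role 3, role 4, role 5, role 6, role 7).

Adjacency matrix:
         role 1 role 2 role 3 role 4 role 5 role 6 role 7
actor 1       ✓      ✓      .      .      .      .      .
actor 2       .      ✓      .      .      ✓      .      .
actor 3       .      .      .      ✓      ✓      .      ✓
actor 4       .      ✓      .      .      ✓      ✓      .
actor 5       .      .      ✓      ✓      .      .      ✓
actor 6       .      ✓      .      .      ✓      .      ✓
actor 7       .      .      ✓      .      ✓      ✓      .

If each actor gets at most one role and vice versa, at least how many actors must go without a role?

0

One maximum matching: actor 1→role 1, actor 2→role 2, actor 3→role 4, actor 4→role 6, actor 5→role 7, actor 6→role 5, actor 7→role 3.
This saturates every actor, so 7 is the maximum.
That matches 7 of the 7, leaving 0 unmatched; no matching can do better.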